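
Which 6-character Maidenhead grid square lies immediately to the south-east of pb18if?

PB18je

Longitude subsquare i = 8; +1 → 9 = j.
Latitude subsquare f = 5; −1 → 4 = e.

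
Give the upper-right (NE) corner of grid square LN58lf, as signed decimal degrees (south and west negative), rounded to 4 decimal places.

Field L=11, N=13: +11·20° lon, +13·10° lat → SW at lon 40°, lat 40°.
Square 5, 8: +5·2° lon, +8·1° lat → SW at lon 50°, lat 48°.
Subsquare l=11, f=5: +11·0.0833333° lon, +5·0.0416667° lat → SW at lon 50.9167°, lat 48.2083°.
Cell spans 0.0833333° lon × 0.0416667° lat. NE corner is SW corner plus one full cell.
latitude 48.2500, longitude 51.0000.

48.2500, 51.0000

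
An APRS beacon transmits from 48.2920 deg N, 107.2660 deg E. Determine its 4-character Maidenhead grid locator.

ON38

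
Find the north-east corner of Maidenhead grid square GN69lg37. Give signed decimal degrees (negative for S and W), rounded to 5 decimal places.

49.28333, -47.05000

Field G=6, N=13: +6·20° lon, +13·10° lat → SW at lon -60°, lat 40°.
Square 6, 9: +6·2° lon, +9·1° lat → SW at lon -48°, lat 49°.
Subsquare l=11, g=6: +11·0.0833333° lon, +6·0.0416667° lat → SW at lon -47.0833°, lat 49.25°.
Extended square 3, 7: +3·0.00833333° lon, +7·0.00416667° lat → SW at lon -47.0583°, lat 49.2792°.
Cell spans 0.00833333° lon × 0.00416667° lat. NE corner is SW corner plus one full cell.
latitude 49.28333, longitude -47.05000.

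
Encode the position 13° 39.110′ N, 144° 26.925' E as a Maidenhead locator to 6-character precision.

QK23fp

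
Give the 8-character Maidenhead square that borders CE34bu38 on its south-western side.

CE34bu27

Longitude extended square 3; −1 → 2.
Latitude extended square 8; −1 → 7.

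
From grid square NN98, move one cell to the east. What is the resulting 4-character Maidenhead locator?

ON08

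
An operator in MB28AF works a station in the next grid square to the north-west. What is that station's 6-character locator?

MB18xg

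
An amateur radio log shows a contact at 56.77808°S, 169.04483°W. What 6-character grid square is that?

Shift to the Maidenhead origin (180°W, 90°S): lon 10.9552, lat 33.2219.
Field (20°×10°, letters A–R): lon ⌊10.9552/20⌋ = 0 → A; lat ⌊33.2219/10⌋ = 3 → D.
Square (2°×1°, digits 0–9): lon ⌊10.9552/2⌋ = 5; lat ⌊3.2219/1⌋ = 3.
Subsquare (5′×2.5′, letters a–x): lon ⌊0.9552/0.0833333⌋ = 11 → l; lat ⌊0.2219/0.0416667⌋ = 5 → f.

AD53lf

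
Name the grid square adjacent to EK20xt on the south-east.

EK30as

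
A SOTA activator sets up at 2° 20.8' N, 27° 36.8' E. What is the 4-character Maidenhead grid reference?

KJ32

Offset from 180°W / 90°S: lon 207.61°, lat 92.35°.
Field: 207.61/20 → 10 → K, 92.35/10 → 9 → J; chars KJ.
Square: 7.61/2 → 3, 2.35/1 → 2; chars 32.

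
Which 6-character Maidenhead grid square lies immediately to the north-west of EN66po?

EN66op

Longitude subsquare p = 15; −1 → 14 = o.
Latitude subsquare o = 14; +1 → 15 = p.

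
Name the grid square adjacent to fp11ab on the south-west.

Longitude subsquare a = 0; −1 → -1, wraps to 23 = x, carry into square.
Longitude square 1; −1 → 0.
Latitude subsquare b = 1; −1 → 0 = a.

FP01xa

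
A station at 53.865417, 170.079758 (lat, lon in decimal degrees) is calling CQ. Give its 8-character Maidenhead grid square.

RO53au97

Offset from 180°W / 90°S: lon 350.07976°, lat 143.86542°.
Field (20°×10°, letters A–R): lon ⌊350.07976/20⌋ = 17 → R; lat ⌊143.86542/10⌋ = 14 → O.
Square (2°×1°, digits 0–9): lon ⌊10.07976/2⌋ = 5; lat ⌊3.86542/1⌋ = 3.
Subsquare (5′×2.5′, letters a–x): lon ⌊0.07976/0.0833333⌋ = 0 → a; lat ⌊0.86542/0.0416667⌋ = 20 → u.
Extended square (30″×15″, digits 0–9): lon ⌊0.07976/0.00833333⌋ = 9; lat ⌊0.03208/0.00416667⌋ = 7.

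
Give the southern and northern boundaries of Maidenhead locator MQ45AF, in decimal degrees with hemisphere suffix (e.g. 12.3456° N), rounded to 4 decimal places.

75.2083° N, 75.2500° N

Field M=12, Q=16: +12·20° lon, +16·10° lat → SW at lon 60°, lat 70°.
Square 4, 5: +4·2° lon, +5·1° lat → SW at lon 68°, lat 75°.
Subsquare a=0, f=5: +0·0.0833333° lon, +5·0.0416667° lat → SW at lon 68°, lat 75.2083°.
Cell spans 0.0833333° lon × 0.0416667° lat.
south 75.2083° N, north 75.2500° N.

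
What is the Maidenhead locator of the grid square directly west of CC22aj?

Longitude subsquare a = 0; −1 → -1, wraps to 23 = x, carry into square.
Longitude square 2; −1 → 1.
The latitude characters are unchanged.

CC12xj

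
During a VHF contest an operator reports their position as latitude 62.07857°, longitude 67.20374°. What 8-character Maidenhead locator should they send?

Shift to the Maidenhead origin (180°W, 90°S): lon 247.20374, lat 152.07857.
Field: lon ⌊247.20374/20⌋ = 12 → M; lat ⌊152.07857/10⌋ = 15 → P.
Square: lon ⌊7.20374/2⌋ = 3; lat ⌊2.07857/1⌋ = 2.
Subsquare: lon ⌊1.20374/0.0833333⌋ = 14 → o; lat ⌊0.07857/0.0416667⌋ = 1 → b.
Extended square: lon ⌊0.03707/0.00833333⌋ = 4; lat ⌊0.03690/0.00416667⌋ = 8.

MP32ob48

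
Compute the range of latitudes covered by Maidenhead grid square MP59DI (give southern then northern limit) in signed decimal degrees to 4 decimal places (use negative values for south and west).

Field M=12, P=15: +12·20° lon, +15·10° lat → SW at lon 60°, lat 60°.
Square 5, 9: +5·2° lon, +9·1° lat → SW at lon 70°, lat 69°.
Subsquare d=3, i=8: +3·0.0833333° lon, +8·0.0416667° lat → SW at lon 70.25°, lat 69.3333°.
Cell spans 0.0833333° lon × 0.0416667° lat.
south 69.3333, north 69.3750.

69.3333, 69.3750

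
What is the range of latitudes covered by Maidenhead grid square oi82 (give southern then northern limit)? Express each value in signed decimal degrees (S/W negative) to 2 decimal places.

-8.00, -7.00

Field O=14, I=8: +14·20° lon, +8·10° lat → SW at lon 100°, lat -10°.
Square 8, 2: +8·2° lon, +2·1° lat → SW at lon 116°, lat -8°.
Cell spans 2° lon × 1° lat.
south -8.00, north -7.00.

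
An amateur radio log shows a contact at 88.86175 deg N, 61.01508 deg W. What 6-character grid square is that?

FR98lu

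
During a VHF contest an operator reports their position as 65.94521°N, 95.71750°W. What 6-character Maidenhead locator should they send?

EP25dw

Offset from 180°W / 90°S: lon 84.2825°, lat 155.9452°.
Field: 84.2825/20 → 4 → E, 155.9452/10 → 15 → P; chars EP.
Square: 4.2825/2 → 2, 5.9452/1 → 5; chars 25.
Subsquare: 0.2825/0.0833333 → 3 → d, 0.9452/0.0416667 → 22 → w; chars dw.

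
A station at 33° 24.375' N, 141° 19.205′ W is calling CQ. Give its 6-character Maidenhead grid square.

BM93ij

Add 180° to longitude and 90° to latitude: 38.6799, 123.4062.
Field: 38.6799/20 → 1 → B, 123.4062/10 → 12 → M; chars BM.
Square: 18.6799/2 → 9, 3.4062/1 → 3; chars 93.
Subsquare: 0.6799/0.0833333 → 8 → i, 0.4062/0.0416667 → 9 → j; chars ij.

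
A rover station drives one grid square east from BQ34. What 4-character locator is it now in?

Longitude square 3; +1 → 4.
The latitude characters are unchanged.

BQ44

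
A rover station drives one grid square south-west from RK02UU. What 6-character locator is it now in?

RK02tt

Longitude subsquare u = 20; −1 → 19 = t.
Latitude subsquare u = 20; −1 → 19 = t.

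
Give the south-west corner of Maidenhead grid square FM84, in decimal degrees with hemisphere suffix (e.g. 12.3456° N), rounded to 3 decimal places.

34.000° N, 64.000° W

Field F=5, M=12: +5·20° lon, +12·10° lat → SW at lon -80°, lat 30°.
Square 8, 4: +8·2° lon, +4·1° lat → SW at lon -64°, lat 34°.
latitude 34.000° N, longitude 64.000° W.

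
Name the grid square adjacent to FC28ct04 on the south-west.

Longitude extended square 0; −1 → -1, wraps to 9, carry into subsquare.
Longitude subsquare c = 2; −1 → 1 = b.
Latitude extended square 4; −1 → 3.

FC28bt93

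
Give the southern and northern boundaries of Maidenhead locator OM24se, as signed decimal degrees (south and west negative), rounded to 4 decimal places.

Field O=14, M=12: +14·20° lon, +12·10° lat → SW at lon 100°, lat 30°.
Square 2, 4: +2·2° lon, +4·1° lat → SW at lon 104°, lat 34°.
Subsquare s=18, e=4: +18·0.0833333° lon, +4·0.0416667° lat → SW at lon 105.5°, lat 34.1667°.
Cell spans 0.0833333° lon × 0.0416667° lat.
south 34.1667, north 34.2083.

34.1667, 34.2083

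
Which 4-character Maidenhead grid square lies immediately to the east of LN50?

LN60

Longitude square 5; +1 → 6.
The latitude characters are unchanged.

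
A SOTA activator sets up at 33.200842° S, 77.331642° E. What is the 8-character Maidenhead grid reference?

MF86pt91

Add 180° to longitude and 90° to latitude: 257.33164, 56.79916.
Field: lon ⌊257.33164/20⌋ = 12 → M; lat ⌊56.79916/10⌋ = 5 → F.
Square: lon ⌊17.33164/2⌋ = 8; lat ⌊6.79916/1⌋ = 6.
Subsquare: lon ⌊1.33164/0.0833333⌋ = 15 → p; lat ⌊0.79916/0.0416667⌋ = 19 → t.
Extended square: lon ⌊0.08164/0.00833333⌋ = 9; lat ⌊0.00749/0.00416667⌋ = 1.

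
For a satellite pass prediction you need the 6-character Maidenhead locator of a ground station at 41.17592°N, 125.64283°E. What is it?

Add 180° to longitude and 90° to latitude: 305.6428, 131.1759.
Field: 305.6428/20 → 15 → P, 131.1759/10 → 13 → N; chars PN.
Square: 5.6428/2 → 2, 1.1759/1 → 1; chars 21.
Subsquare: 1.6428/0.0833333 → 19 → t, 0.1759/0.0416667 → 4 → e; chars te.

PN21te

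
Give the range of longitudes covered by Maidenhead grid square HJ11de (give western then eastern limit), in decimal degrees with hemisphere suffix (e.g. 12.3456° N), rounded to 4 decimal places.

Field H=7, J=9: +7·20° lon, +9·10° lat → SW at lon -40°, lat 0°.
Square 1, 1: +1·2° lon, +1·1° lat → SW at lon -38°, lat 1°.
Subsquare d=3, e=4: +3·0.0833333° lon, +4·0.0416667° lat → SW at lon -37.75°, lat 1.16667°.
Cell spans 0.0833333° lon × 0.0416667° lat.
west 37.7500° W, east 37.6667° W.

37.7500° W, 37.6667° W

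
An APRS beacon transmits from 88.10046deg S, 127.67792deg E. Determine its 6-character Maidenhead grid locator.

PA31uv

Add 180° to longitude and 90° to latitude: 307.6779, 1.8995.
Field: 307.6779/20 → 15 → P, 1.8995/10 → 0 → A; chars PA.
Square: 7.6779/2 → 3, 1.8995/1 → 1; chars 31.
Subsquare: 1.6779/0.0833333 → 20 → u, 0.8995/0.0416667 → 21 → v; chars uv.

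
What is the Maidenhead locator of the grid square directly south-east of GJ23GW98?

GJ23hw07

Longitude extended square 9; +1 → 10, wraps to 0, carry into subsquare.
Longitude subsquare g = 6; +1 → 7 = h.
Latitude extended square 8; −1 → 7.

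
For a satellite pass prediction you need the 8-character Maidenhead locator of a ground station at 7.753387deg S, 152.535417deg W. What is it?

Offset from 180°W / 90°S: lon 27.46458°, lat 82.24661°.
Field: lon ⌊27.46458/20⌋ = 1 → B; lat ⌊82.24661/10⌋ = 8 → I.
Square: lon ⌊7.46458/2⌋ = 3; lat ⌊2.24661/1⌋ = 2.
Subsquare: lon ⌊1.46458/0.0833333⌋ = 17 → r; lat ⌊0.24661/0.0416667⌋ = 5 → f.
Extended square: lon ⌊0.04792/0.00833333⌋ = 5; lat ⌊0.03828/0.00416667⌋ = 9.

BI32rf59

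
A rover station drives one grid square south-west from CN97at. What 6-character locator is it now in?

CN87xs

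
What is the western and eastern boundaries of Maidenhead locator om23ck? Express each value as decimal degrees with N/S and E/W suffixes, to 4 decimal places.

Field O=14, M=12: +14·20° lon, +12·10° lat → SW at lon 100°, lat 30°.
Square 2, 3: +2·2° lon, +3·1° lat → SW at lon 104°, lat 33°.
Subsquare c=2, k=10: +2·0.0833333° lon, +10·0.0416667° lat → SW at lon 104.167°, lat 33.4167°.
Cell spans 0.0833333° lon × 0.0416667° lat.
west 104.1667° E, east 104.2500° E.

104.1667° E, 104.2500° E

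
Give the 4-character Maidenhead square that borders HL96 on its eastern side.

IL06

Longitude square 9; +1 → 10, wraps to 0, carry into field.
Longitude field H = 7; +1 → 8 = I.
The latitude characters are unchanged.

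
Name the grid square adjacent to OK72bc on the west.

Longitude subsquare b = 1; −1 → 0 = a.
The latitude characters are unchanged.

OK72ac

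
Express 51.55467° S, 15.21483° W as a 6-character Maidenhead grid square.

Shift to the Maidenhead origin (180°W, 90°S): lon 164.7852, lat 38.4453.
Field (20°×10°, letters A–R): lon ⌊164.7852/20⌋ = 8 → I; lat ⌊38.4453/10⌋ = 3 → D.
Square (2°×1°, digits 0–9): lon ⌊4.7852/2⌋ = 2; lat ⌊8.4453/1⌋ = 8.
Subsquare (5′×2.5′, letters a–x): lon ⌊0.7852/0.0833333⌋ = 9 → j; lat ⌊0.4453/0.0416667⌋ = 10 → k.

ID28jk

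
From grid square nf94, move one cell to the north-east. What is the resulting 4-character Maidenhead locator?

Longitude square 9; +1 → 10, wraps to 0, carry into field.
Longitude field N = 13; +1 → 14 = O.
Latitude square 4; +1 → 5.

OF05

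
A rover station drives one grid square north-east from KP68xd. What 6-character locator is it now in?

Longitude subsquare x = 23; +1 → 24, wraps to 0 = a, carry into square.
Longitude square 6; +1 → 7.
Latitude subsquare d = 3; +1 → 4 = e.

KP78ae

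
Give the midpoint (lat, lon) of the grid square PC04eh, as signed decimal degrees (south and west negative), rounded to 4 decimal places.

Field P=15, C=2: +15·20° lon, +2·10° lat → SW at lon 120°, lat -70°.
Square 0, 4: +0·2° lon, +4·1° lat → SW at lon 120°, lat -66°.
Subsquare e=4, h=7: +4·0.0833333° lon, +7·0.0416667° lat → SW at lon 120.333°, lat -65.7083°.
Cell spans 0.0833333° lon × 0.0416667° lat. Centre is SW corner plus half of each.
latitude -65.6875, longitude 120.3750.

-65.6875, 120.3750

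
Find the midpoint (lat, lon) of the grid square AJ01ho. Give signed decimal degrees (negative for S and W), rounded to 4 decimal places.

1.6042, -179.3750

Field A=0, J=9: +0·20° lon, +9·10° lat → SW at lon -180°, lat 0°.
Square 0, 1: +0·2° lon, +1·1° lat → SW at lon -180°, lat 1°.
Subsquare h=7, o=14: +7·0.0833333° lon, +14·0.0416667° lat → SW at lon -179.417°, lat 1.58333°.
Cell spans 0.0833333° lon × 0.0416667° lat. Centre is SW corner plus half of each.
latitude 1.6042, longitude -179.3750.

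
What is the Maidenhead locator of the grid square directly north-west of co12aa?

CO02xb

Longitude subsquare a = 0; −1 → -1, wraps to 23 = x, carry into square.
Longitude square 1; −1 → 0.
Latitude subsquare a = 0; +1 → 1 = b.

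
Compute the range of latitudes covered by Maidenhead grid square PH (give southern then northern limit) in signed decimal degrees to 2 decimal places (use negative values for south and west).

-20.00, -10.00

Field P=15, H=7: +15·20° lon, +7·10° lat → SW at lon 120°, lat -20°.
Cell spans 20° lon × 10° lat.
south -20.00, north -10.00.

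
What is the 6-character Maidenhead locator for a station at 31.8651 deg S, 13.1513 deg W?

IF38kd

Shift to the Maidenhead origin (180°W, 90°S): lon 166.8487, lat 58.1349.
Field (20°×10°, letters A–R): 166.8487/20 → 8 → I, 58.1349/10 → 5 → F; chars IF.
Square (2°×1°, digits 0–9): 6.8487/2 → 3, 8.1349/1 → 8; chars 38.
Subsquare (5′×2.5′, letters a–x): 0.8487/0.0833333 → 10 → k, 0.1349/0.0416667 → 3 → d; chars kd.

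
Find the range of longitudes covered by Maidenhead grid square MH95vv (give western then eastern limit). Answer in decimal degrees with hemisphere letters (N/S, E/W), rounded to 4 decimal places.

79.7500° E, 79.8333° E

Field M=12, H=7: +12·20° lon, +7·10° lat → SW at lon 60°, lat -20°.
Square 9, 5: +9·2° lon, +5·1° lat → SW at lon 78°, lat -15°.
Subsquare v=21, v=21: +21·0.0833333° lon, +21·0.0416667° lat → SW at lon 79.75°, lat -14.125°.
Cell spans 0.0833333° lon × 0.0416667° lat.
west 79.7500° E, east 79.8333° E.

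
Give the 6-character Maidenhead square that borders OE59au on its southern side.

OE59at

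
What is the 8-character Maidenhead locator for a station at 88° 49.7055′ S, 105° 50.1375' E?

OA21we01

Shift to the Maidenhead origin (180°W, 90°S): lon 285.83562, lat 1.17158.
Field: 285.83562/20 → 14 → O, 1.17158/10 → 0 → A; chars OA.
Square: 5.83562/2 → 2, 1.17158/1 → 1; chars 21.
Subsquare: 1.83562/0.0833333 → 22 → w, 0.17158/0.0416667 → 4 → e; chars we.
Extended square: 0.00229/0.00833333 → 0, 0.00491/0.00416667 → 1; chars 01.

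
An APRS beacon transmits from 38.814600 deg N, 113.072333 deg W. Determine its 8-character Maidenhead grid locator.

Offset from 180°W / 90°S: lon 66.92767°, lat 128.81460°.
Field: 66.92767/20 → 3 → D, 128.81460/10 → 12 → M; chars DM.
Square: 6.92767/2 → 3, 8.81460/1 → 8; chars 38.
Subsquare: 0.92767/0.0833333 → 11 → l, 0.81460/0.0416667 → 19 → t; chars lt.
Extended square: 0.01100/0.00833333 → 1, 0.02293/0.00416667 → 5; chars 15.

DM38lt15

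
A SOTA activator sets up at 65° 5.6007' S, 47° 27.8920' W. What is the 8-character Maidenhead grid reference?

GC64gv47

Offset from 180°W / 90°S: lon 132.53513°, lat 24.90666°.
Field: lon ⌊132.53513/20⌋ = 6 → G; lat ⌊24.90666/10⌋ = 2 → C.
Square: lon ⌊12.53513/2⌋ = 6; lat ⌊4.90666/1⌋ = 4.
Subsquare: lon ⌊0.53513/0.0833333⌋ = 6 → g; lat ⌊0.90666/0.0416667⌋ = 21 → v.
Extended square: lon ⌊0.03513/0.00833333⌋ = 4; lat ⌊0.03166/0.00416667⌋ = 7.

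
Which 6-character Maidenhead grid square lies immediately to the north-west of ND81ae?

Longitude subsquare a = 0; −1 → -1, wraps to 23 = x, carry into square.
Longitude square 8; −1 → 7.
Latitude subsquare e = 4; +1 → 5 = f.

ND71xf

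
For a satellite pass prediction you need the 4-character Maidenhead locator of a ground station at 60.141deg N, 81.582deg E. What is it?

NP00

Add 180° to longitude and 90° to latitude: 261.58, 150.14.
Field: 261.58/20 → 13 → N, 150.14/10 → 15 → P; chars NP.
Square: 1.58/2 → 0, 0.14/1 → 0; chars 00.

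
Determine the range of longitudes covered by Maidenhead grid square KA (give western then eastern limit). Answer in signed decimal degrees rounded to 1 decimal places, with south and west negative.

Field K=10, A=0: +10·20° lon, +0·10° lat → SW at lon 20°, lat -90°.
Cell spans 20° lon × 10° lat.
west 20.0, east 40.0.

20.0, 40.0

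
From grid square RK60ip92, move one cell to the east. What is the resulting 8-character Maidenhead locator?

Longitude extended square 9; +1 → 10, wraps to 0, carry into subsquare.
Longitude subsquare i = 8; +1 → 9 = j.
The latitude characters are unchanged.

RK60jp02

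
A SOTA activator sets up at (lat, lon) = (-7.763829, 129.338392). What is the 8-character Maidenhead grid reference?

PI42qf06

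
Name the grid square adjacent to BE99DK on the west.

BE99ck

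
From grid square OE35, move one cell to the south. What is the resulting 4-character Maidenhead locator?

Latitude square 5; −1 → 4.
The longitude characters are unchanged.

OE34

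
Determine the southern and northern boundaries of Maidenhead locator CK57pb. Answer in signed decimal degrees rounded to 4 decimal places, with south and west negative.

17.0417, 17.0833

Field C=2, K=10: +2·20° lon, +10·10° lat → SW at lon -140°, lat 10°.
Square 5, 7: +5·2° lon, +7·1° lat → SW at lon -130°, lat 17°.
Subsquare p=15, b=1: +15·0.0833333° lon, +1·0.0416667° lat → SW at lon -128.75°, lat 17.0417°.
Cell spans 0.0833333° lon × 0.0416667° lat.
south 17.0417, north 17.0833.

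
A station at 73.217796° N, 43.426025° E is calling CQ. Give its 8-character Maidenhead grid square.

LQ13rf12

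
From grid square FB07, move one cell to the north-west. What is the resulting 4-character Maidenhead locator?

EB98

Longitude square 0; −1 → -1, wraps to 9, carry into field.
Longitude field F = 5; −1 → 4 = E.
Latitude square 7; +1 → 8.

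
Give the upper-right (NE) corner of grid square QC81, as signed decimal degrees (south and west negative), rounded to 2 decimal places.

-68.00, 158.00

Field Q=16, C=2: +16·20° lon, +2·10° lat → SW at lon 140°, lat -70°.
Square 8, 1: +8·2° lon, +1·1° lat → SW at lon 156°, lat -69°.
Cell spans 2° lon × 1° lat. NE corner is SW corner plus one full cell.
latitude -68.00, longitude 158.00.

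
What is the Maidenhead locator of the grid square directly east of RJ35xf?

Longitude subsquare x = 23; +1 → 24, wraps to 0 = a, carry into square.
Longitude square 3; +1 → 4.
The latitude characters are unchanged.

RJ45af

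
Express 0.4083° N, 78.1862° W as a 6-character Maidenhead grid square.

Add 180° to longitude and 90° to latitude: 101.8138, 90.4083.
Field: lon ⌊101.8138/20⌋ = 5 → F; lat ⌊90.4083/10⌋ = 9 → J.
Square: lon ⌊1.8138/2⌋ = 0; lat ⌊0.4083/1⌋ = 0.
Subsquare: lon ⌊1.8138/0.0833333⌋ = 21 → v; lat ⌊0.4083/0.0416667⌋ = 9 → j.

FJ00vj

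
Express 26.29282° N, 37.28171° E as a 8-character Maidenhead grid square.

KL86ph30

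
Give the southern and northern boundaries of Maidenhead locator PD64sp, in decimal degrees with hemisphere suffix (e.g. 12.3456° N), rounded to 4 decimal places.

55.3750° S, 55.3333° S

Field P=15, D=3: +15·20° lon, +3·10° lat → SW at lon 120°, lat -60°.
Square 6, 4: +6·2° lon, +4·1° lat → SW at lon 132°, lat -56°.
Subsquare s=18, p=15: +18·0.0833333° lon, +15·0.0416667° lat → SW at lon 133.5°, lat -55.375°.
Cell spans 0.0833333° lon × 0.0416667° lat.
south 55.3750° S, north 55.3333° S.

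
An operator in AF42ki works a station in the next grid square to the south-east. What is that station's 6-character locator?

AF42lh

Longitude subsquare k = 10; +1 → 11 = l.
Latitude subsquare i = 8; −1 → 7 = h.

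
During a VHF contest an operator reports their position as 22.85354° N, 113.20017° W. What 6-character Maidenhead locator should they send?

DL32ju

Shift to the Maidenhead origin (180°W, 90°S): lon 66.7998, lat 112.8535.
Field (20°×10°, letters A–R): lon ⌊66.7998/20⌋ = 3 → D; lat ⌊112.8535/10⌋ = 11 → L.
Square (2°×1°, digits 0–9): lon ⌊6.7998/2⌋ = 3; lat ⌊2.8535/1⌋ = 2.
Subsquare (5′×2.5′, letters a–x): lon ⌊0.7998/0.0833333⌋ = 9 → j; lat ⌊0.8535/0.0416667⌋ = 20 → u.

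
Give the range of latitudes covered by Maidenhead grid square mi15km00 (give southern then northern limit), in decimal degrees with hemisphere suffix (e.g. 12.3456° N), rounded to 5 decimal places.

Field M=12, I=8: +12·20° lon, +8·10° lat → SW at lon 60°, lat -10°.
Square 1, 5: +1·2° lon, +5·1° lat → SW at lon 62°, lat -5°.
Subsquare k=10, m=12: +10·0.0833333° lon, +12·0.0416667° lat → SW at lon 62.8333°, lat -4.5°.
Extended square 0, 0: +0·0.00833333° lon, +0·0.00416667° lat → SW at lon 62.8333°, lat -4.5°.
Cell spans 0.00833333° lon × 0.00416667° lat.
south 4.50000° S, north 4.49583° S.

4.50000° S, 4.49583° S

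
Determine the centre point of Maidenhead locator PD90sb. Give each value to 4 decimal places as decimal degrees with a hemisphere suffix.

Field P=15, D=3: +15·20° lon, +3·10° lat → SW at lon 120°, lat -60°.
Square 9, 0: +9·2° lon, +0·1° lat → SW at lon 138°, lat -60°.
Subsquare s=18, b=1: +18·0.0833333° lon, +1·0.0416667° lat → SW at lon 139.5°, lat -59.9583°.
Cell spans 0.0833333° lon × 0.0416667° lat. Centre is SW corner plus half of each.
latitude 59.9375° S, longitude 139.5417° E.

59.9375° S, 139.5417° E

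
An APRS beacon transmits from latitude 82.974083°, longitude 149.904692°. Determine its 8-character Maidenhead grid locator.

Add 180° to longitude and 90° to latitude: 329.90469, 172.97408.
Field (20°×10°, letters A–R): lon ⌊329.90469/20⌋ = 16 → Q; lat ⌊172.97408/10⌋ = 17 → R.
Square (2°×1°, digits 0–9): lon ⌊9.90469/2⌋ = 4; lat ⌊2.97408/1⌋ = 2.
Subsquare (5′×2.5′, letters a–x): lon ⌊1.90469/0.0833333⌋ = 22 → w; lat ⌊0.97408/0.0416667⌋ = 23 → x.
Extended square (30″×15″, digits 0–9): lon ⌊0.07136/0.00833333⌋ = 8; lat ⌊0.01575/0.00416667⌋ = 3.

QR42wx83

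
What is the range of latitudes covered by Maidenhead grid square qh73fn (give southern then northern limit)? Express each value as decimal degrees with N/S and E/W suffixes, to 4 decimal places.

16.4583° S, 16.4167° S

Field Q=16, H=7: +16·20° lon, +7·10° lat → SW at lon 140°, lat -20°.
Square 7, 3: +7·2° lon, +3·1° lat → SW at lon 154°, lat -17°.
Subsquare f=5, n=13: +5·0.0833333° lon, +13·0.0416667° lat → SW at lon 154.417°, lat -16.4583°.
Cell spans 0.0833333° lon × 0.0416667° lat.
south 16.4583° S, north 16.4167° S.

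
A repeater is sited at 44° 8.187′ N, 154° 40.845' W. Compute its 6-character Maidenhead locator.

BN24pd

Add 180° to longitude and 90° to latitude: 25.3193, 134.1364.
Field (20°×10°, letters A–R): 25.3193/20 → 1 → B, 134.1364/10 → 13 → N; chars BN.
Square (2°×1°, digits 0–9): 5.3193/2 → 2, 4.1364/1 → 4; chars 24.
Subsquare (5′×2.5′, letters a–x): 1.3193/0.0833333 → 15 → p, 0.1364/0.0416667 → 3 → d; chars pd.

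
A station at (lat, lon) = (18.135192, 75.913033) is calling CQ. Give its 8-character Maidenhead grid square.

MK78wd92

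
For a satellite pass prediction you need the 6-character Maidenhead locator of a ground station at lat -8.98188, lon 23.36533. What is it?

Add 180° to longitude and 90° to latitude: 203.3653, 81.0181.
Field (20°×10°, letters A–R): lon ⌊203.3653/20⌋ = 10 → K; lat ⌊81.0181/10⌋ = 8 → I.
Square (2°×1°, digits 0–9): lon ⌊3.3653/2⌋ = 1; lat ⌊1.0181/1⌋ = 1.
Subsquare (5′×2.5′, letters a–x): lon ⌊1.3653/0.0833333⌋ = 16 → q; lat ⌊0.0181/0.0416667⌋ = 0 → a.

KI11qa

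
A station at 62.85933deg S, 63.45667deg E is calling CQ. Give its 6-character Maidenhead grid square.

Offset from 180°W / 90°S: lon 243.4567°, lat 27.1407°.
Field: lon ⌊243.4567/20⌋ = 12 → M; lat ⌊27.1407/10⌋ = 2 → C.
Square: lon ⌊3.4567/2⌋ = 1; lat ⌊7.1407/1⌋ = 7.
Subsquare: lon ⌊1.4567/0.0833333⌋ = 17 → r; lat ⌊0.1407/0.0416667⌋ = 3 → d.

MC17rd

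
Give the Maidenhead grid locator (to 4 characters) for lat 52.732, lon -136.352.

Add 180° to longitude and 90° to latitude: 43.65, 142.73.
Field (20°×10°, letters A–R): 43.65/20 → 2 → C, 142.73/10 → 14 → O; chars CO.
Square (2°×1°, digits 0–9): 3.65/2 → 1, 2.73/1 → 2; chars 12.

CO12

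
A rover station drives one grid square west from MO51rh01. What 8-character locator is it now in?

Longitude extended square 0; −1 → -1, wraps to 9, carry into subsquare.
Longitude subsquare r = 17; −1 → 16 = q.
The latitude characters are unchanged.

MO51qh91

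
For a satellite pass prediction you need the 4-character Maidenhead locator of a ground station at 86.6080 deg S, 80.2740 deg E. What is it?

NA03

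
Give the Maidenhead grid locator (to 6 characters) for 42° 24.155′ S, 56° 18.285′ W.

Add 180° to longitude and 90° to latitude: 123.6953, 47.5974.
Field: lon ⌊123.6953/20⌋ = 6 → G; lat ⌊47.5974/10⌋ = 4 → E.
Square: lon ⌊3.6953/2⌋ = 1; lat ⌊7.5974/1⌋ = 7.
Subsquare: lon ⌊1.6953/0.0833333⌋ = 20 → u; lat ⌊0.5974/0.0416667⌋ = 14 → o.

GE17uo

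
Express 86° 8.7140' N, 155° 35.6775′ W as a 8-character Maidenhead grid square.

BR26ed84

Add 180° to longitude and 90° to latitude: 24.40537, 176.14523.
Field (20°×10°, letters A–R): lon ⌊24.40537/20⌋ = 1 → B; lat ⌊176.14523/10⌋ = 17 → R.
Square (2°×1°, digits 0–9): lon ⌊4.40537/2⌋ = 2; lat ⌊6.14523/1⌋ = 6.
Subsquare (5′×2.5′, letters a–x): lon ⌊0.40537/0.0833333⌋ = 4 → e; lat ⌊0.14523/0.0416667⌋ = 3 → d.
Extended square (30″×15″, digits 0–9): lon ⌊0.07204/0.00833333⌋ = 8; lat ⌊0.02023/0.00416667⌋ = 4.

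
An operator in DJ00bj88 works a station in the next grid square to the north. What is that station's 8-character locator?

DJ00bj89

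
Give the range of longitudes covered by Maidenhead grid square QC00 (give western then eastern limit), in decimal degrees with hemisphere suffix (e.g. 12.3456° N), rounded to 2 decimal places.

140.00° E, 142.00° E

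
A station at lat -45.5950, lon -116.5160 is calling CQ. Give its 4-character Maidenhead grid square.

DE14

Offset from 180°W / 90°S: lon 63.48°, lat 44.41°.
Field: 63.48/20 → 3 → D, 44.41/10 → 4 → E; chars DE.
Square: 3.48/2 → 1, 4.41/1 → 4; chars 14.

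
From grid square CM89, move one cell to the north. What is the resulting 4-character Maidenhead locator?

CN80

Latitude square 9; +1 → 10, wraps to 0, carry into field.
Latitude field M = 12; +1 → 13 = N.
The longitude characters are unchanged.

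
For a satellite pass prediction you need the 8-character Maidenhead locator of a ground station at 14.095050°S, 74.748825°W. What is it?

Add 180° to longitude and 90° to latitude: 105.25118, 75.90495.
Field: lon ⌊105.25118/20⌋ = 5 → F; lat ⌊75.90495/10⌋ = 7 → H.
Square: lon ⌊5.25118/2⌋ = 2; lat ⌊5.90495/1⌋ = 5.
Subsquare: lon ⌊1.25118/0.0833333⌋ = 15 → p; lat ⌊0.90495/0.0416667⌋ = 21 → v.
Extended square: lon ⌊0.00118/0.00833333⌋ = 0; lat ⌊0.02995/0.00416667⌋ = 7.

FH25pv07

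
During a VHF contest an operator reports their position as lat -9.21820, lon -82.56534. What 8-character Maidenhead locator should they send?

EI80rs27

Shift to the Maidenhead origin (180°W, 90°S): lon 97.43466, lat 80.78180.
Field (20°×10°, letters A–R): lon ⌊97.43466/20⌋ = 4 → E; lat ⌊80.78180/10⌋ = 8 → I.
Square (2°×1°, digits 0–9): lon ⌊17.43466/2⌋ = 8; lat ⌊0.78180/1⌋ = 0.
Subsquare (5′×2.5′, letters a–x): lon ⌊1.43466/0.0833333⌋ = 17 → r; lat ⌊0.78180/0.0416667⌋ = 18 → s.
Extended square (30″×15″, digits 0–9): lon ⌊0.01799/0.00833333⌋ = 2; lat ⌊0.03180/0.00416667⌋ = 7.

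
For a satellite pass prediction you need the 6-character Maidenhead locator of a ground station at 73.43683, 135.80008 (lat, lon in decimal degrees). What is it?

PQ73vk

Offset from 180°W / 90°S: lon 315.8001°, lat 163.4368°.
Field: 315.8001/20 → 15 → P, 163.4368/10 → 16 → Q; chars PQ.
Square: 15.8001/2 → 7, 3.4368/1 → 3; chars 73.
Subsquare: 1.8001/0.0833333 → 21 → v, 0.4368/0.0416667 → 10 → k; chars vk.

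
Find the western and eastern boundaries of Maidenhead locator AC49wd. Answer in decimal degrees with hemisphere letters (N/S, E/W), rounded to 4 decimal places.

Field A=0, C=2: +0·20° lon, +2·10° lat → SW at lon -180°, lat -70°.
Square 4, 9: +4·2° lon, +9·1° lat → SW at lon -172°, lat -61°.
Subsquare w=22, d=3: +22·0.0833333° lon, +3·0.0416667° lat → SW at lon -170.167°, lat -60.875°.
Cell spans 0.0833333° lon × 0.0416667° lat.
west 170.1667° W, east 170.0833° W.

170.1667° W, 170.0833° W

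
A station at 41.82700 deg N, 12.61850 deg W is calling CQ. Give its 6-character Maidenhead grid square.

IN31qt

Add 180° to longitude and 90° to latitude: 167.3815, 131.8270.
Field (20°×10°, letters A–R): lon ⌊167.3815/20⌋ = 8 → I; lat ⌊131.8270/10⌋ = 13 → N.
Square (2°×1°, digits 0–9): lon ⌊7.3815/2⌋ = 3; lat ⌊1.8270/1⌋ = 1.
Subsquare (5′×2.5′, letters a–x): lon ⌊1.3815/0.0833333⌋ = 16 → q; lat ⌊0.8270/0.0416667⌋ = 19 → t.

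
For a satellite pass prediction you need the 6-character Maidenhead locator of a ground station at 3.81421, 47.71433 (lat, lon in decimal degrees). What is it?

LJ33ut

Shift to the Maidenhead origin (180°W, 90°S): lon 227.7143, lat 93.8142.
Field: 227.7143/20 → 11 → L, 93.8142/10 → 9 → J; chars LJ.
Square: 7.7143/2 → 3, 3.8142/1 → 3; chars 33.
Subsquare: 1.7143/0.0833333 → 20 → u, 0.8142/0.0416667 → 19 → t; chars ut.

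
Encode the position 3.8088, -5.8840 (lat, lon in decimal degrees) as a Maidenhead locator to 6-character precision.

Offset from 180°W / 90°S: lon 174.1160°, lat 93.8088°.
Field: 174.1160/20 → 8 → I, 93.8088/10 → 9 → J; chars IJ.
Square: 14.1160/2 → 7, 3.8088/1 → 3; chars 73.
Subsquare: 0.1160/0.0833333 → 1 → b, 0.8088/0.0416667 → 19 → t; chars bt.

IJ73bt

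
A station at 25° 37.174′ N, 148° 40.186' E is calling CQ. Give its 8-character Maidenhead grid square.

Shift to the Maidenhead origin (180°W, 90°S): lon 328.66977, lat 115.61957.
Field: lon ⌊328.66977/20⌋ = 16 → Q; lat ⌊115.61957/10⌋ = 11 → L.
Square: lon ⌊8.66977/2⌋ = 4; lat ⌊5.61957/1⌋ = 5.
Subsquare: lon ⌊0.66977/0.0833333⌋ = 8 → i; lat ⌊0.61957/0.0416667⌋ = 14 → o.
Extended square: lon ⌊0.00310/0.00833333⌋ = 0; lat ⌊0.03623/0.00416667⌋ = 8.

QL45io08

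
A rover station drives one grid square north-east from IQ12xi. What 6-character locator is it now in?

Longitude subsquare x = 23; +1 → 24, wraps to 0 = a, carry into square.
Longitude square 1; +1 → 2.
Latitude subsquare i = 8; +1 → 9 = j.

IQ22aj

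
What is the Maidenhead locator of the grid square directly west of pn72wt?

PN72vt

Longitude subsquare w = 22; −1 → 21 = v.
The latitude characters are unchanged.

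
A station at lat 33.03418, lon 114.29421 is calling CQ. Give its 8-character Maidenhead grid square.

OM73da58

Shift to the Maidenhead origin (180°W, 90°S): lon 294.29421, lat 123.03418.
Field (20°×10°, letters A–R): lon ⌊294.29421/20⌋ = 14 → O; lat ⌊123.03418/10⌋ = 12 → M.
Square (2°×1°, digits 0–9): lon ⌊14.29421/2⌋ = 7; lat ⌊3.03418/1⌋ = 3.
Subsquare (5′×2.5′, letters a–x): lon ⌊0.29421/0.0833333⌋ = 3 → d; lat ⌊0.03418/0.0416667⌋ = 0 → a.
Extended square (30″×15″, digits 0–9): lon ⌊0.04421/0.00833333⌋ = 5; lat ⌊0.03418/0.00416667⌋ = 8.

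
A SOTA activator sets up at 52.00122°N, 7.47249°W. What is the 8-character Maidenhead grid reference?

Offset from 180°W / 90°S: lon 172.52751°, lat 142.00122°.
Field: 172.52751/20 → 8 → I, 142.00122/10 → 14 → O; chars IO.
Square: 12.52751/2 → 6, 2.00122/1 → 2; chars 62.
Subsquare: 0.52751/0.0833333 → 6 → g, 0.00122/0.0416667 → 0 → a; chars ga.
Extended square: 0.02751/0.00833333 → 3, 0.00122/0.00416667 → 0; chars 30.

IO62ga30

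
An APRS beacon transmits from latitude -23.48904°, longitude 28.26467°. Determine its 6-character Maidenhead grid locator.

KG46dm

Shift to the Maidenhead origin (180°W, 90°S): lon 208.2647, lat 66.5110.
Field: lon ⌊208.2647/20⌋ = 10 → K; lat ⌊66.5110/10⌋ = 6 → G.
Square: lon ⌊8.2647/2⌋ = 4; lat ⌊6.5110/1⌋ = 6.
Subsquare: lon ⌊0.2647/0.0833333⌋ = 3 → d; lat ⌊0.5110/0.0416667⌋ = 12 → m.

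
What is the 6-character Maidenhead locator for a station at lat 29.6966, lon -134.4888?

Offset from 180°W / 90°S: lon 45.5112°, lat 119.6966°.
Field (20°×10°, letters A–R): lon ⌊45.5112/20⌋ = 2 → C; lat ⌊119.6966/10⌋ = 11 → L.
Square (2°×1°, digits 0–9): lon ⌊5.5112/2⌋ = 2; lat ⌊9.6966/1⌋ = 9.
Subsquare (5′×2.5′, letters a–x): lon ⌊1.5112/0.0833333⌋ = 18 → s; lat ⌊0.6966/0.0416667⌋ = 16 → q.

CL29sq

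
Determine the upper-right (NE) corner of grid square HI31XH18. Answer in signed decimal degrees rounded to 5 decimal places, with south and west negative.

Field H=7, I=8: +7·20° lon, +8·10° lat → SW at lon -40°, lat -10°.
Square 3, 1: +3·2° lon, +1·1° lat → SW at lon -34°, lat -9°.
Subsquare x=23, h=7: +23·0.0833333° lon, +7·0.0416667° lat → SW at lon -32.0833°, lat -8.70833°.
Extended square 1, 8: +1·0.00833333° lon, +8·0.00416667° lat → SW at lon -32.075°, lat -8.675°.
Cell spans 0.00833333° lon × 0.00416667° lat. NE corner is SW corner plus one full cell.
latitude -8.67083, longitude -32.06667.

-8.67083, -32.06667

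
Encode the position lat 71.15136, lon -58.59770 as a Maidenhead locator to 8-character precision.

Add 180° to longitude and 90° to latitude: 121.40230, 161.15136.
Field: 121.40230/20 → 6 → G, 161.15136/10 → 16 → Q; chars GQ.
Square: 1.40230/2 → 0, 1.15136/1 → 1; chars 01.
Subsquare: 1.40230/0.0833333 → 16 → q, 0.15136/0.0416667 → 3 → d; chars qd.
Extended square: 0.06897/0.00833333 → 8, 0.02636/0.00416667 → 6; chars 86.

GQ01qd86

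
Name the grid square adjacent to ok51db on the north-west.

Longitude subsquare d = 3; −1 → 2 = c.
Latitude subsquare b = 1; +1 → 2 = c.

OK51cc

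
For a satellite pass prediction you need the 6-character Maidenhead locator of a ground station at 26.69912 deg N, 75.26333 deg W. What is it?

FL26iq

Shift to the Maidenhead origin (180°W, 90°S): lon 104.7367, lat 116.6991.
Field: 104.7367/20 → 5 → F, 116.6991/10 → 11 → L; chars FL.
Square: 4.7367/2 → 2, 6.6991/1 → 6; chars 26.
Subsquare: 0.7367/0.0833333 → 8 → i, 0.6991/0.0416667 → 16 → q; chars iq.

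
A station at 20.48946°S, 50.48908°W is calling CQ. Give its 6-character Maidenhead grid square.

GG49sm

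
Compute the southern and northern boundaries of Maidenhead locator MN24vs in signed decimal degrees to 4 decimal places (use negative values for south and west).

44.7500, 44.7917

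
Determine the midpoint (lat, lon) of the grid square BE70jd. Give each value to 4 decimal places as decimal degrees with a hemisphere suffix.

Field B=1, E=4: +1·20° lon, +4·10° lat → SW at lon -160°, lat -50°.
Square 7, 0: +7·2° lon, +0·1° lat → SW at lon -146°, lat -50°.
Subsquare j=9, d=3: +9·0.0833333° lon, +3·0.0416667° lat → SW at lon -145.25°, lat -49.875°.
Cell spans 0.0833333° lon × 0.0416667° lat. Centre is SW corner plus half of each.
latitude 49.8542° S, longitude 145.2083° W.

49.8542° S, 145.2083° W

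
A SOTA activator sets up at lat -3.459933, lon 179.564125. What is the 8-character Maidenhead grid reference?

Offset from 180°W / 90°S: lon 359.56412°, lat 86.54007°.
Field: lon ⌊359.56412/20⌋ = 17 → R; lat ⌊86.54007/10⌋ = 8 → I.
Square: lon ⌊19.56412/2⌋ = 9; lat ⌊6.54007/1⌋ = 6.
Subsquare: lon ⌊1.56412/0.0833333⌋ = 18 → s; lat ⌊0.54007/0.0416667⌋ = 12 → m.
Extended square: lon ⌊0.06412/0.00833333⌋ = 7; lat ⌊0.04007/0.00416667⌋ = 9.

RI96sm79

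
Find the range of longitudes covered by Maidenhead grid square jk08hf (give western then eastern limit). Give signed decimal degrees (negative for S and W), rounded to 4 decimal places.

0.5833, 0.6667

Field J=9, K=10: +9·20° lon, +10·10° lat → SW at lon 0°, lat 10°.
Square 0, 8: +0·2° lon, +8·1° lat → SW at lon 0°, lat 18°.
Subsquare h=7, f=5: +7·0.0833333° lon, +5·0.0416667° lat → SW at lon 0.583333°, lat 18.2083°.
Cell spans 0.0833333° lon × 0.0416667° lat.
west 0.5833, east 0.6667.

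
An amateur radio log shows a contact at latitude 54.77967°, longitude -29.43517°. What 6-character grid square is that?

HO54gs

Offset from 180°W / 90°S: lon 150.5648°, lat 144.7797°.
Field (20°×10°, letters A–R): lon ⌊150.5648/20⌋ = 7 → H; lat ⌊144.7797/10⌋ = 14 → O.
Square (2°×1°, digits 0–9): lon ⌊10.5648/2⌋ = 5; lat ⌊4.7797/1⌋ = 4.
Subsquare (5′×2.5′, letters a–x): lon ⌊0.5648/0.0833333⌋ = 6 → g; lat ⌊0.7797/0.0416667⌋ = 18 → s.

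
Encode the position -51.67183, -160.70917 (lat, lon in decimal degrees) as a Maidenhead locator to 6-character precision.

AD98ph

Shift to the Maidenhead origin (180°W, 90°S): lon 19.2908, lat 38.3282.
Field: lon ⌊19.2908/20⌋ = 0 → A; lat ⌊38.3282/10⌋ = 3 → D.
Square: lon ⌊19.2908/2⌋ = 9; lat ⌊8.3282/1⌋ = 8.
Subsquare: lon ⌊1.2908/0.0833333⌋ = 15 → p; lat ⌊0.3282/0.0416667⌋ = 7 → h.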